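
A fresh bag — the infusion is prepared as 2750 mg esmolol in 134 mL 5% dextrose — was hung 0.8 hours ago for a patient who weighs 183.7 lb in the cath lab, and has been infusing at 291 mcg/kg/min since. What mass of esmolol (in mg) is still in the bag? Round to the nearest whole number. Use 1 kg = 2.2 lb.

Weight = 183.7 lb ÷ 2.2 lb/kg = 83.5 kg
Dose = 291 mcg/kg/min × 83.5 kg = 24298.5 mcg/min
24298.5 mcg/min × 60 min/hr = 1457910 mcg/hr
Concentration = 2750 mg ÷ 134 mL = 20.52239 mg/mL = 20522.39 mcg/mL
Rate = 1457910 mcg/hr ÷ 20522.39 mcg/mL = 71.03998 mL/hr
Volume infused = 71.03998 mL/hr × 0.8 hr = 56.83198 mL
Volume remaining = 134 − 56.83198 = 77.16802 mL
Drug remaining = 77.16802 mL × 20522.39 mcg/mL = 1583672 mcg = 1583.672 mg

1584 mg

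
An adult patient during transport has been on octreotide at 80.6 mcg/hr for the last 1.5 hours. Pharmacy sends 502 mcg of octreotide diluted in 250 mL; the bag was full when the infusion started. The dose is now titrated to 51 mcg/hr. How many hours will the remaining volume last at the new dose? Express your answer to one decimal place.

Initial rate:
Concentration = 502 mcg ÷ 250 mL = 2.008 mcg/mL
Rate = 80.6 mcg/hr ÷ 2.008 mcg/mL = 40.13944 mL/hr
Volume infused so far = 40.13944 mL/hr × 1.5 hr = 60.20916 mL
Volume remaining = 250 − 60.20916 = 189.7908 mL
New rate:
Rate = 51 mcg/hr ÷ 2.008 mcg/mL = 25.39841 mL/hr
Time remaining = 189.7908 mL ÷ 25.39841 mL/hr = 7.472549 hr

7.5 hours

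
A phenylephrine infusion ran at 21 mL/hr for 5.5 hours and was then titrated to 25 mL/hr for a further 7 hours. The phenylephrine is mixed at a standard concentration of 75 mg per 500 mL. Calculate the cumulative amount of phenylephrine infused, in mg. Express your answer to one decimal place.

43.6 mg

Concentration = 75 mg ÷ 500 mL = 0.15 mg/mL
Stage 1: 21 mL/hr × 5.5 hr = 115.5 mL → 115.5 mL × 0.15 mg/mL = 17.325 mg
Stage 2: 25 mL/hr × 7 hr = 175 mL → 175 mL × 0.15 mg/mL = 26.25 mg
Total = 17.325 + 26.25 = 43.575 mg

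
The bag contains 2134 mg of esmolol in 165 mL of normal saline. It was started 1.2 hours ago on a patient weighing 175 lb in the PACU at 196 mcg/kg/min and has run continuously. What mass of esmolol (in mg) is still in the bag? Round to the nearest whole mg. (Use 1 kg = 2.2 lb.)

Weight = 175 lb ÷ 2.2 lb/kg = 79.54545 kg
Dose = 196 mcg/kg/min × 79.54545 kg = 15590.91 mcg/min
15590.91 mcg/min × 60 min/hr = 935454.5 mcg/hr
Concentration = 2134 mg ÷ 165 mL = 12.93333 mg/mL = 12933.33 mcg/mL
Rate = 935454.5 mcg/hr ÷ 12933.33 mcg/mL = 72.32896 mL/hr
Volume infused = 72.32896 mL/hr × 1.2 hr = 86.79475 mL
Volume remaining = 165 − 86.79475 = 78.20525 mL
Drug remaining = 78.20525 mL × 12933.33 mcg/mL = 1011455 mcg = 1011.455 mg

1011 mg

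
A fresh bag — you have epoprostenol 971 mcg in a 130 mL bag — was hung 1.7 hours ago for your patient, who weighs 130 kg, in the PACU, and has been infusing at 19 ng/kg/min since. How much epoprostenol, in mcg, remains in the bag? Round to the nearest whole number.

Dose = 19 ng/kg/min × 130 kg = 2470 ng/min
2470 ng/min × 60 min/hr = 148200 ng/hr
Concentration = 971 mcg ÷ 130 mL = 7.469231 mcg/mL = 7469.231 ng/mL
Rate = 148200 ng/hr ÷ 7469.231 ng/mL = 19.8414 mL/hr
Volume infused = 19.8414 mL/hr × 1.7 hr = 33.73038 mL
Volume remaining = 130 − 33.73038 = 96.26962 mL
Drug remaining = 96.26962 mL × 7469.231 ng/mL = 719060 ng = 719.06 mcg

719 mcg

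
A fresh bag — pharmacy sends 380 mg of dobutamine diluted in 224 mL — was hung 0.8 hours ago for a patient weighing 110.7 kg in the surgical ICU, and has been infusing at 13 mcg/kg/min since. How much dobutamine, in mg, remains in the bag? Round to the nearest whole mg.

Dose = 13 mcg/kg/min × 110.7 kg = 1439.1 mcg/min
1439.1 mcg/min × 60 min/hr = 86346 mcg/hr
Concentration = 380 mg ÷ 224 mL = 1.696429 mg/mL = 1696.429 mcg/mL
Rate = 86346 mcg/hr ÷ 1696.429 mcg/mL = 50.89869 mL/hr
Volume infused = 50.89869 mL/hr × 0.8 hr = 40.71896 mL
Volume remaining = 224 − 40.71896 = 183.281 mL
Drug remaining = 183.281 mL × 1696.429 mcg/mL = 310923.2 mcg = 310.9232 mg

311 mg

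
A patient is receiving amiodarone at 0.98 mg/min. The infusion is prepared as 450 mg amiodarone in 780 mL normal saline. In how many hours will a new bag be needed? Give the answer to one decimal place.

0.98 mg/min × 60 min/hr = 58.8 mg/hr
Concentration = 450 mg ÷ 780 mL = 0.5769231 mg/mL
Rate = 58.8 mg/hr ÷ 0.5769231 mg/mL = 101.92 mL/hr
Duration = 780 mL ÷ 101.92 mL/hr = 7.653061 hr

7.7 hours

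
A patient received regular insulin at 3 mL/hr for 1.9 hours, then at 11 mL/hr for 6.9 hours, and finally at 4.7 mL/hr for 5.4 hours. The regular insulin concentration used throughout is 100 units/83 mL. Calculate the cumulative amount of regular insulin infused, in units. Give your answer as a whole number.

Concentration = 100 units ÷ 83 mL = 1.204819 units/mL
Stage 1: 3 mL/hr × 1.9 hr = 5.7 mL → 5.7 mL × 1.204819 units/mL = 6.86747 units
Stage 2: 11 mL/hr × 6.9 hr = 75.9 mL → 75.9 mL × 1.204819 units/mL = 91.44578 units
Stage 3: 4.7 mL/hr × 5.4 hr = 25.38 mL → 25.38 mL × 1.204819 units/mL = 30.57831 units
Total = 6.86747 + 91.44578 + 30.57831 = 128.8916 units

129 units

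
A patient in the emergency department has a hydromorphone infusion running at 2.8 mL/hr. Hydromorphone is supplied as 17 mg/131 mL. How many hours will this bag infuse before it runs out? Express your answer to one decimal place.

Duration = 131 mL ÷ 2.8 mL/hr = 46.78571 hr

46.8 hours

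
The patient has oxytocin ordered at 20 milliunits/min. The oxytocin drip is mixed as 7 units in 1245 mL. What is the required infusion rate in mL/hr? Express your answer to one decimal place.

213.4 mL/hr

20 milliunits/min × 60 min/hr = 1200 milliunits/hr
Concentration = 7 units ÷ 1245 mL = 0.00562249 units/mL = 5.62249 milliunits/mL
Rate = 1200 milliunits/hr ÷ 5.62249 milliunits/mL = 213.4286 mL/hr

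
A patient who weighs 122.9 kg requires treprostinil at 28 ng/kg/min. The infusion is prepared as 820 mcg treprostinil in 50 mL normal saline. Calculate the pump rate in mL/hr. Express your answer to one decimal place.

Dose = 28 ng/kg/min × 122.9 kg = 3441.2 ng/min
3441.2 ng/min × 60 min/hr = 206472 ng/hr
Concentration = 820 mcg ÷ 50 mL = 16.4 mcg/mL = 16400 ng/mL
Rate = 206472 ng/hr ÷ 16400 ng/mL = 12.58976 mL/hr

12.6 mL/hr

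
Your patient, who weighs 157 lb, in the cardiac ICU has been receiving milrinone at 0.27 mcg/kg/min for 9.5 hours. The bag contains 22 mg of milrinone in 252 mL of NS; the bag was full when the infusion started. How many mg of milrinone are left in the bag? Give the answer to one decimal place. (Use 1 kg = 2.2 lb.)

Weight = 157 lb ÷ 2.2 lb/kg = 71.36364 kg
Dose = 0.27 mcg/kg/min × 71.36364 kg = 19.26818 mcg/min
19.26818 mcg/min × 60 min/hr = 1156.091 mcg/hr
Concentration = 22 mg ÷ 252 mL = 0.08730159 mg/mL = 87.30159 mcg/mL
Rate = 1156.091 mcg/hr ÷ 87.30159 mcg/mL = 13.2425 mL/hr
Volume infused = 13.2425 mL/hr × 9.5 hr = 125.8037 mL
Volume remaining = 252 − 125.8037 = 126.1963 mL
Drug remaining = 126.1963 mL × 87.30159 mcg/mL = 11017.14 mcg = 11.01714 mg

11.0 mg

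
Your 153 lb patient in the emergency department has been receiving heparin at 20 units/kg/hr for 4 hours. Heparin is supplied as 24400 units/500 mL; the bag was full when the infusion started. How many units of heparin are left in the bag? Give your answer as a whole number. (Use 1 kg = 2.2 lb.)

18836 units

Weight = 153 lb ÷ 2.2 lb/kg = 69.54545 kg
Dose = 20 units/kg/hr × 69.54545 kg = 1390.909 units/hr
Concentration = 24400 units ÷ 500 mL = 48.8 units/mL
Rate = 1390.909 units/hr ÷ 48.8 units/mL = 28.50224 mL/hr
Volume infused = 28.50224 mL/hr × 4 hr = 114.0089 mL
Volume remaining = 500 − 114.0089 = 385.9911 mL
Drug remaining = 385.9911 mL × 48.8 units/mL = 18836.36 units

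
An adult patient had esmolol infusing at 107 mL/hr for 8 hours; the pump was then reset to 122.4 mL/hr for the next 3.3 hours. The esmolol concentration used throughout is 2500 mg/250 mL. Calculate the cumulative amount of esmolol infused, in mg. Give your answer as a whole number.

Concentration = 2500 mg ÷ 250 mL = 10 mg/mL
Stage 1: 107 mL/hr × 8 hr = 856 mL → 856 mL × 10 mg/mL = 8560 mg
Stage 2: 122.4 mL/hr × 3.3 hr = 403.92 mL → 403.92 mL × 10 mg/mL = 4039.2 mg
Total = 8560 + 4039.2 = 12599.2 mg

12599 mg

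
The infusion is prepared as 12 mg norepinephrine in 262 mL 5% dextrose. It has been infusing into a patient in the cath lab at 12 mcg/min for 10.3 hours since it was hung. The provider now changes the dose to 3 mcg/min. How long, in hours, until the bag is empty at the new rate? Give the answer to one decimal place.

25.5 hours

Initial rate:
12 mcg/min × 60 min/hr = 720 mcg/hr
Concentration = 12 mg ÷ 262 mL = 0.04580153 mg/mL = 45.80153 mcg/mL
Rate = 720 mcg/hr ÷ 45.80153 mcg/mL = 15.72 mL/hr
Volume infused so far = 15.72 mL/hr × 10.3 hr = 161.916 mL
Volume remaining = 262 − 161.916 = 100.084 mL
New rate:
3 mcg/min × 60 min/hr = 180 mcg/hr
Rate = 180 mcg/hr ÷ 45.80153 mcg/mL = 3.93 mL/hr
Time remaining = 100.084 mL ÷ 3.93 mL/hr = 25.46667 hr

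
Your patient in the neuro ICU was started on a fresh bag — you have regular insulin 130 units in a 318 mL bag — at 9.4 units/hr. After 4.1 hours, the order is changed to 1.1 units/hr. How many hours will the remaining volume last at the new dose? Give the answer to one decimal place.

Initial rate:
Concentration = 130 units ÷ 318 mL = 0.408805 units/mL
Rate = 9.4 units/hr ÷ 0.408805 units/mL = 22.99385 mL/hr
Volume infused so far = 22.99385 mL/hr × 4.1 hr = 94.27477 mL
Volume remaining = 318 − 94.27477 = 223.7252 mL
New rate:
Rate = 1.1 units/hr ÷ 0.408805 units/mL = 2.690769 mL/hr
Time remaining = 223.7252 mL ÷ 2.690769 mL/hr = 83.14545 hr

83.1 hours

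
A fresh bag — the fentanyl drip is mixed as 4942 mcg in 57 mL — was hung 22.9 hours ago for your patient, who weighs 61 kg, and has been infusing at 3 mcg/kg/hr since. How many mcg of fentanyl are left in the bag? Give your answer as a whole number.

751 mcg

Dose = 3 mcg/kg/hr × 61 kg = 183 mcg/hr
Concentration = 4942 mcg ÷ 57 mL = 86.70175 mcg/mL
Rate = 183 mcg/hr ÷ 86.70175 mcg/mL = 2.110684 mL/hr
Volume infused = 2.110684 mL/hr × 22.9 hr = 48.33466 mL
Volume remaining = 57 − 48.33466 = 8.665338 mL
Drug remaining = 8.665338 mL × 86.70175 mcg/mL = 751.3 mcg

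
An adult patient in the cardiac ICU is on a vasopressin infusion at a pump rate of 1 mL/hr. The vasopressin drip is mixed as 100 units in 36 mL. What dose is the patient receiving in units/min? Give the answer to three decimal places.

0.046 units/min

Concentration = 100 units ÷ 36 mL = 2.777778 units/mL
Drug rate = 1 mL/hr × 2.777778 units/mL = 2.777778 units/hr
2.777778 units/hr ÷ 60 min/hr = 0.0462963 units/min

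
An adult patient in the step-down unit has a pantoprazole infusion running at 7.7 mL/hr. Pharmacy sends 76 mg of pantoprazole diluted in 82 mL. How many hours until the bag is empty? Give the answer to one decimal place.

Duration = 82 mL ÷ 7.7 mL/hr = 10.64935 hr

10.6 hours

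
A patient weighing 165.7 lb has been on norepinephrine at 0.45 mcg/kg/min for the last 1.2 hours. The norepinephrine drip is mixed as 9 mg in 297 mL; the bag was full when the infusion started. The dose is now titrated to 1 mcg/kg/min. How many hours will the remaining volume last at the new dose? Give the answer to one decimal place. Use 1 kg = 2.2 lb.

1.5 hours

Initial rate:
Weight = 165.7 lb ÷ 2.2 lb/kg = 75.31818 kg
Dose = 0.45 mcg/kg/min × 75.31818 kg = 33.89318 mcg/min
33.89318 mcg/min × 60 min/hr = 2033.591 mcg/hr
Concentration = 9 mg ÷ 297 mL = 0.03030303 mg/mL = 30.30303 mcg/mL
Rate = 2033.591 mcg/hr ÷ 30.30303 mcg/mL = 67.1085 mL/hr
Volume infused so far = 67.1085 mL/hr × 1.2 hr = 80.5302 mL
Volume remaining = 297 − 80.5302 = 216.4698 mL
New rate:
Dose = 1 mcg/kg/min × 75.31818 kg = 75.31818 mcg/min
75.31818 mcg/min × 60 min/hr = 4519.091 mcg/hr
Rate = 4519.091 mcg/hr ÷ 30.30303 mcg/mL = 149.13 mL/hr
Time remaining = 216.4698 mL ÷ 149.13 mL/hr = 1.451551 hr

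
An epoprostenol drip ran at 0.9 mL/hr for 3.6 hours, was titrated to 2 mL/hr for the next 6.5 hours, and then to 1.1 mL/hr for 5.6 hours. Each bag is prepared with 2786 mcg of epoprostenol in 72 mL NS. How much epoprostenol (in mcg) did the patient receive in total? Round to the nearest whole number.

867 mcg

Concentration = 2786 mcg ÷ 72 mL = 38.69444 mcg/mL
Stage 1: 0.9 mL/hr × 3.6 hr = 3.24 mL → 3.24 mL × 38.69444 mcg/mL = 125.37 mcg
Stage 2: 2 mL/hr × 6.5 hr = 13 mL → 13 mL × 38.69444 mcg/mL = 503.0278 mcg
Stage 3: 1.1 mL/hr × 5.6 hr = 6.16 mL → 6.16 mL × 38.69444 mcg/mL = 238.3578 mcg
Total = 125.37 + 503.0278 + 238.3578 = 866.7556 mcg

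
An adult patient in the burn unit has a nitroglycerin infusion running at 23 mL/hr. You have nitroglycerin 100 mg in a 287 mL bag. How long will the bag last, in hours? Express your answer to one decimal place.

12.5 hours

Duration = 287 mL ÷ 23 mL/hr = 12.47826 hr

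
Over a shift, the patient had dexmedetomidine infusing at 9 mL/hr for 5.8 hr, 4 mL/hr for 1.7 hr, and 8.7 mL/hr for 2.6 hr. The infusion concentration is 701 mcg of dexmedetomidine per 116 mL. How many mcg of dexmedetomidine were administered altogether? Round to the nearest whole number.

493 mcg

Concentration = 701 mcg ÷ 116 mL = 6.043103 mcg/mL
Stage 1: 9 mL/hr × 5.8 hr = 52.2 mL → 52.2 mL × 6.043103 mcg/mL = 315.45 mcg
Stage 2: 4 mL/hr × 1.7 hr = 6.8 mL → 6.8 mL × 6.043103 mcg/mL = 41.0931 mcg
Stage 3: 8.7 mL/hr × 2.6 hr = 22.62 mL → 22.62 mL × 6.043103 mcg/mL = 136.695 mcg
Total = 315.45 + 41.0931 + 136.695 = 493.2381 mcg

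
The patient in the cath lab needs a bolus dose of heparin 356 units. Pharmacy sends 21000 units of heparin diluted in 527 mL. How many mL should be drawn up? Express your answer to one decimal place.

Concentration = 21000 units ÷ 527 mL = 39.8482 units/mL
Volume = 356 units ÷ 39.8482 units/mL = 8.933905 mL

8.9 mL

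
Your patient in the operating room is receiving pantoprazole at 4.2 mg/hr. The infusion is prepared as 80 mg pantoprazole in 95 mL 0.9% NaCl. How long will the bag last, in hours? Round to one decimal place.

19.0 hours

Concentration = 80 mg ÷ 95 mL = 0.8421053 mg/mL
Rate = 4.2 mg/hr ÷ 0.8421053 mg/mL = 4.9875 mL/hr
Duration = 95 mL ÷ 4.9875 mL/hr = 19.04762 hr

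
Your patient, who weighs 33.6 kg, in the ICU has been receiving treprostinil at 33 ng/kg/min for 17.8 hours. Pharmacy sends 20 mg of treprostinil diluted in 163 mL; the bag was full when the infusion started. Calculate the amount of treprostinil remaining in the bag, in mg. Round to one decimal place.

18.8 mg

Dose = 33 ng/kg/min × 33.6 kg = 1108.8 ng/min
1108.8 ng/min × 60 min/hr = 66528 ng/hr
Concentration = 20 mg ÷ 163 mL = 0.1226994 mg/mL = 122699.4 ng/mL
Rate = 66528 ng/hr ÷ 122699.4 ng/mL = 0.5422032 mL/hr
Volume infused = 0.5422032 mL/hr × 17.8 hr = 9.651217 mL
Volume remaining = 163 − 9.651217 = 153.3488 mL
Drug remaining = 153.3488 mL × 122699.4 ng/mL = 18815802 ng = 18.8158 mg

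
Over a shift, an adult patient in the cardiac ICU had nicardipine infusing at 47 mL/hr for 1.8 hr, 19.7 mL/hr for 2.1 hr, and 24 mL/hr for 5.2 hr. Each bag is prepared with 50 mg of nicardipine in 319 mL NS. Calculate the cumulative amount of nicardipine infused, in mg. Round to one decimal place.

Concentration = 50 mg ÷ 319 mL = 0.1567398 mg/mL
Stage 1: 47 mL/hr × 1.8 hr = 84.6 mL → 84.6 mL × 0.1567398 mg/mL = 13.26019 mg
Stage 2: 19.7 mL/hr × 2.1 hr = 41.37 mL → 41.37 mL × 0.1567398 mg/mL = 6.484326 mg
Stage 3: 24 mL/hr × 5.2 hr = 124.8 mL → 124.8 mL × 0.1567398 mg/mL = 19.56113 mg
Total = 13.26019 + 6.484326 + 19.56113 = 39.30564 mg

39.3 mg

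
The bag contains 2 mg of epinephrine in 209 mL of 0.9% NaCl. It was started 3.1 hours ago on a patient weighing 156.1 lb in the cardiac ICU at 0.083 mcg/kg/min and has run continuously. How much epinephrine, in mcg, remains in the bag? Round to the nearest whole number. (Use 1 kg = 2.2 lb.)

905 mcg

Weight = 156.1 lb ÷ 2.2 lb/kg = 70.95455 kg
Dose = 0.083 mcg/kg/min × 70.95455 kg = 5.889227 mcg/min
5.889227 mcg/min × 60 min/hr = 353.3536 mcg/hr
Concentration = 2 mg ÷ 209 mL = 0.009569378 mg/mL = 9.569378 mcg/mL
Rate = 353.3536 mcg/hr ÷ 9.569378 mcg/mL = 36.92545 mL/hr
Volume infused = 36.92545 mL/hr × 3.1 hr = 114.4689 mL
Volume remaining = 209 − 114.4689 = 94.53109 mL
Drug remaining = 94.53109 mL × 9.569378 mcg/mL = 904.6037 mcg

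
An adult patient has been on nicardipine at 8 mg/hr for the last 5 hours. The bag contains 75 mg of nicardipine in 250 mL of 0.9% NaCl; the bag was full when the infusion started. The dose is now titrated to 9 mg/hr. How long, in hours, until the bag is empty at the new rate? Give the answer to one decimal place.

3.9 hours

Initial rate:
Concentration = 75 mg ÷ 250 mL = 0.3 mg/mL
Rate = 8 mg/hr ÷ 0.3 mg/mL = 26.66667 mL/hr
Volume infused so far = 26.66667 mL/hr × 5 hr = 133.3333 mL
Volume remaining = 250 − 133.3333 = 116.6667 mL
New rate:
Rate = 9 mg/hr ÷ 0.3 mg/mL = 30 mL/hr
Time remaining = 116.6667 mL ÷ 30 mL/hr = 3.888889 hr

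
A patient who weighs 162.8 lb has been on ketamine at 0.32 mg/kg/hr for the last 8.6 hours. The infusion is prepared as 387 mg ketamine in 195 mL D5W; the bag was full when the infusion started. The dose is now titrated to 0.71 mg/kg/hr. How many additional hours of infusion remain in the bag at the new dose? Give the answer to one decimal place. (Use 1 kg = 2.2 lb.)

3.5 hours

Initial rate:
Weight = 162.8 lb ÷ 2.2 lb/kg = 74 kg
Dose = 0.32 mg/kg/hr × 74 kg = 23.68 mg/hr
Concentration = 387 mg ÷ 195 mL = 1.984615 mg/mL
Rate = 23.68 mg/hr ÷ 1.984615 mg/mL = 11.93178 mL/hr
Volume infused so far = 11.93178 mL/hr × 8.6 hr = 102.6133 mL
Volume remaining = 195 − 102.6133 = 92.38667 mL
New rate:
Dose = 0.71 mg/kg/hr × 74 kg = 52.54 mg/hr
Rate = 52.54 mg/hr ÷ 1.984615 mg/mL = 26.47364 mL/hr
Time remaining = 92.38667 mL ÷ 26.47364 mL/hr = 3.48976 hr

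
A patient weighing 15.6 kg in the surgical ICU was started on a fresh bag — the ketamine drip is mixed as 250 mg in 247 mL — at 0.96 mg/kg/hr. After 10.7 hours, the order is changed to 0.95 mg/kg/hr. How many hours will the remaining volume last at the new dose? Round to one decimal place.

6.1 hours

Initial rate:
Dose = 0.96 mg/kg/hr × 15.6 kg = 14.976 mg/hr
Concentration = 250 mg ÷ 247 mL = 1.012146 mg/mL
Rate = 14.976 mg/hr ÷ 1.012146 mg/mL = 14.79629 mL/hr
Volume infused so far = 14.79629 mL/hr × 10.7 hr = 158.3203 mL
Volume remaining = 247 − 158.3203 = 88.67972 mL
New rate:
Dose = 0.95 mg/kg/hr × 15.6 kg = 14.82 mg/hr
Rate = 14.82 mg/hr ÷ 1.012146 mg/mL = 14.64216 mL/hr
Time remaining = 88.67972 mL ÷ 14.64216 mL/hr = 6.056464 hr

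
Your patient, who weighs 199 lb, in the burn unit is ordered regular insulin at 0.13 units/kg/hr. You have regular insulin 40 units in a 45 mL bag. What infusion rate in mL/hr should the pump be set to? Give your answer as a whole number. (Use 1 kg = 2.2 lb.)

Weight = 199 lb ÷ 2.2 lb/kg = 90.45455 kg
Dose = 0.13 units/kg/hr × 90.45455 kg = 11.75909 units/hr
Concentration = 40 units ÷ 45 mL = 0.8888889 units/mL
Rate = 11.75909 units/hr ÷ 0.8888889 units/mL = 13.22898 mL/hr

13 mL/hr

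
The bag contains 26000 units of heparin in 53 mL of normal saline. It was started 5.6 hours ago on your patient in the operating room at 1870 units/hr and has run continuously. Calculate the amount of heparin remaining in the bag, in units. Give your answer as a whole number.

15528 units

Concentration = 26000 units ÷ 53 mL = 490.566 units/mL
Rate = 1870 units/hr ÷ 490.566 units/mL = 3.811923 mL/hr
Volume infused = 3.811923 mL/hr × 5.6 hr = 21.34677 mL
Volume remaining = 53 − 21.34677 = 31.65323 mL
Drug remaining = 31.65323 mL × 490.566 units/mL = 15528 units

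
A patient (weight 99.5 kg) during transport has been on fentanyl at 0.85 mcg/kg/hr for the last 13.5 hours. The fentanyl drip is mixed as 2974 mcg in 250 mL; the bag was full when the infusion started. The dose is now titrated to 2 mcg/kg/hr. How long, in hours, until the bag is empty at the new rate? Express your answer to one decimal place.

Initial rate:
Dose = 0.85 mcg/kg/hr × 99.5 kg = 84.575 mcg/hr
Concentration = 2974 mcg ÷ 250 mL = 11.896 mcg/mL
Rate = 84.575 mcg/hr ÷ 11.896 mcg/mL = 7.109533 mL/hr
Volume infused so far = 7.109533 mL/hr × 13.5 hr = 95.97869 mL
Volume remaining = 250 − 95.97869 = 154.0213 mL
New rate:
Dose = 2 mcg/kg/hr × 99.5 kg = 199 mcg/hr
Rate = 199 mcg/hr ÷ 11.896 mcg/mL = 16.72831 mL/hr
Time remaining = 154.0213 mL ÷ 16.72831 mL/hr = 9.207224 hr

9.2 hours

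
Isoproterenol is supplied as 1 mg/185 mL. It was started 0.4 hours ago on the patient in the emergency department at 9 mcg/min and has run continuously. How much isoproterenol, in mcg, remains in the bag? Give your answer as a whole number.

9 mcg/min × 60 min/hr = 540 mcg/hr
Concentration = 1 mg ÷ 185 mL = 0.005405405 mg/mL = 5.405405 mcg/mL
Rate = 540 mcg/hr ÷ 5.405405 mcg/mL = 99.9 mL/hr
Volume infused = 99.9 mL/hr × 0.4 hr = 39.96 mL
Volume remaining = 185 − 39.96 = 145.04 mL
Drug remaining = 145.04 mL × 5.405405 mcg/mL = 784 mcg

784 mcg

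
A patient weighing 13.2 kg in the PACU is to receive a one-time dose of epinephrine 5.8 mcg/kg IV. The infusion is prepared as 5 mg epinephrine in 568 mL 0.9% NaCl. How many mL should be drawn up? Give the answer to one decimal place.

Dose = 5.8 mcg/kg × 13.2 kg = 76.56 mcg
Concentration = 5 mg ÷ 568 mL = 0.008802817 mg/mL = 8.802817 mcg/mL
Volume = 76.56 mcg ÷ 8.802817 mcg/mL = 8.697216 mL

8.7 mL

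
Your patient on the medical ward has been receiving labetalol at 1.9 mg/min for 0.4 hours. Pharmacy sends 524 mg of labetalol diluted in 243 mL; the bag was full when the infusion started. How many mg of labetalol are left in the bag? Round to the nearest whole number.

1.9 mg/min × 60 min/hr = 114 mg/hr
Concentration = 524 mg ÷ 243 mL = 2.156379 mg/mL
Rate = 114 mg/hr ÷ 2.156379 mg/mL = 52.86641 mL/hr
Volume infused = 52.86641 mL/hr × 0.4 hr = 21.14656 mL
Volume remaining = 243 − 21.14656 = 221.8534 mL
Drug remaining = 221.8534 mL × 2.156379 mg/mL = 478.4 mg

478 mg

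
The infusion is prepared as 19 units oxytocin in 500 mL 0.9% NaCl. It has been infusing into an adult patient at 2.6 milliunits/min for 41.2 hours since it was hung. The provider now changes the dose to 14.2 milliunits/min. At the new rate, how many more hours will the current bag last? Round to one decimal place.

14.8 hours

Initial rate:
2.6 milliunits/min × 60 min/hr = 156 milliunits/hr
Concentration = 19 units ÷ 500 mL = 0.038 units/mL = 38 milliunits/mL
Rate = 156 milliunits/hr ÷ 38 milliunits/mL = 4.105263 mL/hr
Volume infused so far = 4.105263 mL/hr × 41.2 hr = 169.1368 mL
Volume remaining = 500 − 169.1368 = 330.8632 mL
New rate:
14.2 milliunits/min × 60 min/hr = 852 milliunits/hr
Rate = 852 milliunits/hr ÷ 38 milliunits/mL = 22.42105 mL/hr
Time remaining = 330.8632 mL ÷ 22.42105 mL/hr = 14.75681 hr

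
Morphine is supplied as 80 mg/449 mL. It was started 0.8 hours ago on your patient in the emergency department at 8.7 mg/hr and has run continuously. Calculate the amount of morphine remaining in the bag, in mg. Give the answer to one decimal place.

73.0 mg

Concentration = 80 mg ÷ 449 mL = 0.1781737 mg/mL
Rate = 8.7 mg/hr ÷ 0.1781737 mg/mL = 48.82875 mL/hr
Volume infused = 48.82875 mL/hr × 0.8 hr = 39.063 mL
Volume remaining = 449 − 39.063 = 409.937 mL
Drug remaining = 409.937 mL × 0.1781737 mg/mL = 73.04 mg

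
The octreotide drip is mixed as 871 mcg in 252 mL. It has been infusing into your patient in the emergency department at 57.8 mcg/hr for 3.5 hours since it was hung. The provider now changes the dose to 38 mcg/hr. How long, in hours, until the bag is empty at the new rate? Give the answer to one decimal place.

Initial rate:
Concentration = 871 mcg ÷ 252 mL = 3.456349 mcg/mL
Rate = 57.8 mcg/hr ÷ 3.456349 mcg/mL = 16.72285 mL/hr
Volume infused so far = 16.72285 mL/hr × 3.5 hr = 58.52997 mL
Volume remaining = 252 − 58.52997 = 193.47 mL
New rate:
Rate = 38 mcg/hr ÷ 3.456349 mcg/mL = 10.99426 mL/hr
Time remaining = 193.47 mL ÷ 10.99426 mL/hr = 17.59737 hr

17.6 hours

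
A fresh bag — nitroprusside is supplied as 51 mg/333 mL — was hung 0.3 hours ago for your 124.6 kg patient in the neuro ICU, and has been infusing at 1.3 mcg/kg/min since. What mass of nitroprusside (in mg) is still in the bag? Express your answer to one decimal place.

48.1 mg

Dose = 1.3 mcg/kg/min × 124.6 kg = 161.98 mcg/min
161.98 mcg/min × 60 min/hr = 9718.8 mcg/hr
Concentration = 51 mg ÷ 333 mL = 0.1531532 mg/mL = 153.1532 mcg/mL
Rate = 9718.8 mcg/hr ÷ 153.1532 mcg/mL = 63.45805 mL/hr
Volume infused = 63.45805 mL/hr × 0.3 hr = 19.03741 mL
Volume remaining = 333 − 19.03741 = 313.9626 mL
Drug remaining = 313.9626 mL × 153.1532 mcg/mL = 48084.36 mcg = 48.08436 mg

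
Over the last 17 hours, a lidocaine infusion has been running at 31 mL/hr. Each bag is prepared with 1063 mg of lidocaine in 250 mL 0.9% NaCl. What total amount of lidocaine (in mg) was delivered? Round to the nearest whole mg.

2241 mg

Concentration = 1063 mg ÷ 250 mL = 4.252 mg/mL
Drug rate = 31 mL/hr × 4.252 mg/mL = 131.812 mg/hr
Total = 131.812 mg/hr × 17 hr = 2240.804 mg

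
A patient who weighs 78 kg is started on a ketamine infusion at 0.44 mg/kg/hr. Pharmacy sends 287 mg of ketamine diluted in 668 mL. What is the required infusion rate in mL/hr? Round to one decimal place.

Dose = 0.44 mg/kg/hr × 78 kg = 34.32 mg/hr
Concentration = 287 mg ÷ 668 mL = 0.4296407 mg/mL
Rate = 34.32 mg/hr ÷ 0.4296407 mg/mL = 79.8807 mL/hr

79.9 mL/hr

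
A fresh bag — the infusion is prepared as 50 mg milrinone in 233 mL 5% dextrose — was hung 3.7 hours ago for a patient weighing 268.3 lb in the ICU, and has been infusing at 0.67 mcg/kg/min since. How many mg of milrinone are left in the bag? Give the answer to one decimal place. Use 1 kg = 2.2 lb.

Weight = 268.3 lb ÷ 2.2 lb/kg = 121.9545 kg
Dose = 0.67 mcg/kg/min × 121.9545 kg = 81.70955 mcg/min
81.70955 mcg/min × 60 min/hr = 4902.573 mcg/hr
Concentration = 50 mg ÷ 233 mL = 0.2145923 mg/mL = 214.5923 mcg/mL
Rate = 4902.573 mcg/hr ÷ 214.5923 mcg/mL = 22.84599 mL/hr
Volume infused = 22.84599 mL/hr × 3.7 hr = 84.53016 mL
Volume remaining = 233 − 84.53016 = 148.4698 mL
Drug remaining = 148.4698 mL × 214.5923 mcg/mL = 31860.48 mcg = 31.86048 mg

31.9 mg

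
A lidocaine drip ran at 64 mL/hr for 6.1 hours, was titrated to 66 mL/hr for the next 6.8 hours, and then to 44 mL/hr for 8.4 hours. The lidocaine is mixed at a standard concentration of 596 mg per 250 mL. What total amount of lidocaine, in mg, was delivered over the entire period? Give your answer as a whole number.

Concentration = 596 mg ÷ 250 mL = 2.384 mg/mL
Stage 1: 64 mL/hr × 6.1 hr = 390.4 mL → 390.4 mL × 2.384 mg/mL = 930.7136 mg
Stage 2: 66 mL/hr × 6.8 hr = 448.8 mL → 448.8 mL × 2.384 mg/mL = 1069.939 mg
Stage 3: 44 mL/hr × 8.4 hr = 369.6 mL → 369.6 mL × 2.384 mg/mL = 881.1264 mg
Total = 930.7136 + 1069.939 + 881.1264 = 2881.779 mg

2882 mg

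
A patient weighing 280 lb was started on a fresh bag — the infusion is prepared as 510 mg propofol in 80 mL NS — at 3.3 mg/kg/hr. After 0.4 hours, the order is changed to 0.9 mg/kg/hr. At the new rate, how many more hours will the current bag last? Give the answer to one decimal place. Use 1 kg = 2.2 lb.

Initial rate:
Weight = 280 lb ÷ 2.2 lb/kg = 127.2727 kg
Dose = 3.3 mg/kg/hr × 127.2727 kg = 420 mg/hr
Concentration = 510 mg ÷ 80 mL = 6.375 mg/mL
Rate = 420 mg/hr ÷ 6.375 mg/mL = 65.88235 mL/hr
Volume infused so far = 65.88235 mL/hr × 0.4 hr = 26.35294 mL
Volume remaining = 80 − 26.35294 = 53.64706 mL
New rate:
Dose = 0.9 mg/kg/hr × 127.2727 kg = 114.5455 mg/hr
Rate = 114.5455 mg/hr ÷ 6.375 mg/mL = 17.96791 mL/hr
Time remaining = 53.64706 mL ÷ 17.96791 mL/hr = 2.985714 hr

3.0 hours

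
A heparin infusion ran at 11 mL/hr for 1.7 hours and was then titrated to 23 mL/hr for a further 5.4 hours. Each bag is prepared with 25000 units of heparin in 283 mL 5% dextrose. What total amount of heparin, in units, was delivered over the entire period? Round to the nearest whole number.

Concentration = 25000 units ÷ 283 mL = 88.33922 units/mL
Stage 1: 11 mL/hr × 1.7 hr = 18.7 mL → 18.7 mL × 88.33922 units/mL = 1651.943 units
Stage 2: 23 mL/hr × 5.4 hr = 124.2 mL → 124.2 mL × 88.33922 units/mL = 10971.73 units
Total = 1651.943 + 10971.73 = 12623.67 units

12624 units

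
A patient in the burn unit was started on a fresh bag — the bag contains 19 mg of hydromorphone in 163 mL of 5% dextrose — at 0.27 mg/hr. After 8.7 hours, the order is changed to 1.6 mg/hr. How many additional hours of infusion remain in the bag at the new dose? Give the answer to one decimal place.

Initial rate:
Concentration = 19 mg ÷ 163 mL = 0.1165644 mg/mL
Rate = 0.27 mg/hr ÷ 0.1165644 mg/mL = 2.316316 mL/hr
Volume infused so far = 2.316316 mL/hr × 8.7 hr = 20.15195 mL
Volume remaining = 163 − 20.15195 = 142.8481 mL
New rate:
Rate = 1.6 mg/hr ÷ 0.1165644 mg/mL = 13.72632 mL/hr
Time remaining = 142.8481 mL ÷ 13.72632 mL/hr = 10.40687 hr

10.4 hours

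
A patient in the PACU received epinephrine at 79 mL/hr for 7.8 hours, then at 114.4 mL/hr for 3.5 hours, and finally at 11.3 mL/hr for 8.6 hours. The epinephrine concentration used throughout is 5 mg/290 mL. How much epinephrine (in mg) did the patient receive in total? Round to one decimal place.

Concentration = 5 mg ÷ 290 mL = 0.01724138 mg/mL
Stage 1: 79 mL/hr × 7.8 hr = 616.2 mL → 616.2 mL × 0.01724138 mg/mL = 10.62414 mg
Stage 2: 114.4 mL/hr × 3.5 hr = 400.4 mL → 400.4 mL × 0.01724138 mg/mL = 6.903448 mg
Stage 3: 11.3 mL/hr × 8.6 hr = 97.18 mL → 97.18 mL × 0.01724138 mg/mL = 1.675517 mg
Total = 10.62414 + 6.903448 + 1.675517 = 19.2031 mg

19.2 mg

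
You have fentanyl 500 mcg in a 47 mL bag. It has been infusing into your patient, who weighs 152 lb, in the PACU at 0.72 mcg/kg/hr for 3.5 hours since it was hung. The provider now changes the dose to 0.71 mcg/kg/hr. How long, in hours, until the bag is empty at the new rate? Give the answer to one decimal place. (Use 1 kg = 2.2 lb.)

6.6 hours

Initial rate:
Weight = 152 lb ÷ 2.2 lb/kg = 69.09091 kg
Dose = 0.72 mcg/kg/hr × 69.09091 kg = 49.74545 mcg/hr
Concentration = 500 mcg ÷ 47 mL = 10.6383 mcg/mL
Rate = 49.74545 mcg/hr ÷ 10.6383 mcg/mL = 4.676073 mL/hr
Volume infused so far = 4.676073 mL/hr × 3.5 hr = 16.36625 mL
Volume remaining = 47 − 16.36625 = 30.63375 mL
New rate:
Dose = 0.71 mcg/kg/hr × 69.09091 kg = 49.05455 mcg/hr
Rate = 49.05455 mcg/hr ÷ 10.6383 mcg/mL = 4.611127 mL/hr
Time remaining = 30.63375 mL ÷ 4.611127 mL/hr = 6.64344 hr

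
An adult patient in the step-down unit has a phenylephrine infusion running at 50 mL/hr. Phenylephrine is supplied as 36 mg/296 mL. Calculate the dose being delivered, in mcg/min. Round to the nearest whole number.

101 mcg/min

Concentration = 36 mg ÷ 296 mL = 0.1216216 mg/mL = 121.6216 mcg/mL
Drug rate = 50 mL/hr × 121.6216 mcg/mL = 6081.081 mcg/hr
6081.081 mcg/hr ÷ 60 min/hr = 101.3514 mcg/min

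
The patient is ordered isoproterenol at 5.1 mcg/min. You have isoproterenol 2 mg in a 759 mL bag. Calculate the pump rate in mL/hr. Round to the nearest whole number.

5.1 mcg/min × 60 min/hr = 306 mcg/hr
Concentration = 2 mg ÷ 759 mL = 0.002635046 mg/mL = 2.635046 mcg/mL
Rate = 306 mcg/hr ÷ 2.635046 mcg/mL = 116.127 mL/hr

116 mL/hr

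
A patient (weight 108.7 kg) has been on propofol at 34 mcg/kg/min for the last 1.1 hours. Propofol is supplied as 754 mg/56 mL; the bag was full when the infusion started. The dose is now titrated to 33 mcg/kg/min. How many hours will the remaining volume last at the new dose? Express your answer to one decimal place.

Initial rate:
Dose = 34 mcg/kg/min × 108.7 kg = 3695.8 mcg/min
3695.8 mcg/min × 60 min/hr = 221748 mcg/hr
Concentration = 754 mg ÷ 56 mL = 13.46429 mg/mL = 13464.29 mcg/mL
Rate = 221748 mcg/hr ÷ 13464.29 mcg/mL = 16.46935 mL/hr
Volume infused so far = 16.46935 mL/hr × 1.1 hr = 18.11628 mL
Volume remaining = 56 − 18.11628 = 37.88372 mL
New rate:
Dose = 33 mcg/kg/min × 108.7 kg = 3587.1 mcg/min
3587.1 mcg/min × 60 min/hr = 215226 mcg/hr
Rate = 215226 mcg/hr ÷ 13464.29 mcg/mL = 15.98495 mL/hr
Time remaining = 37.88372 mL ÷ 15.98495 mL/hr = 2.369961 hr

2.4 hours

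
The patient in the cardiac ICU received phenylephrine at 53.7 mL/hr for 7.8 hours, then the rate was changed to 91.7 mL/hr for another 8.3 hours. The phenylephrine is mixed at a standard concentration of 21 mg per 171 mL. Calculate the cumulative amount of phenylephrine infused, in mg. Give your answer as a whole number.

145 mg

Concentration = 21 mg ÷ 171 mL = 0.122807 mg/mL
Stage 1: 53.7 mL/hr × 7.8 hr = 418.86 mL → 418.86 mL × 0.122807 mg/mL = 51.43895 mg
Stage 2: 91.7 mL/hr × 8.3 hr = 761.11 mL → 761.11 mL × 0.122807 mg/mL = 93.46965 mg
Total = 51.43895 + 93.46965 = 144.9086 mg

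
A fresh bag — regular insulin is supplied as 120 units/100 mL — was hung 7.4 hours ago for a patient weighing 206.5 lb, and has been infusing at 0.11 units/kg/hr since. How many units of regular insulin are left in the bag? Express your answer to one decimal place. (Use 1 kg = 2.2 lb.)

Weight = 206.5 lb ÷ 2.2 lb/kg = 93.86364 kg
Dose = 0.11 units/kg/hr × 93.86364 kg = 10.325 units/hr
Concentration = 120 units ÷ 100 mL = 1.2 units/mL
Rate = 10.325 units/hr ÷ 1.2 units/mL = 8.604167 mL/hr
Volume infused = 8.604167 mL/hr × 7.4 hr = 63.67083 mL
Volume remaining = 100 − 63.67083 = 36.32917 mL
Drug remaining = 36.32917 mL × 1.2 units/mL = 43.595 units

43.6 units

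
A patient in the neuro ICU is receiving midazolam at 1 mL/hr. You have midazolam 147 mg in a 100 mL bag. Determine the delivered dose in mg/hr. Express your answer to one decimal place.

1.5 mg/hr

Concentration = 147 mg ÷ 100 mL = 1.47 mg/mL
Drug rate = 1 mL/hr × 1.47 mg/mL = 1.47 mg/hr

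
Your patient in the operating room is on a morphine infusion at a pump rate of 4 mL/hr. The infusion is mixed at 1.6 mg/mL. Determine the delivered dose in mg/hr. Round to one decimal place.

Drug rate = 4 mL/hr × 1.6 mg/mL = 6.4 mg/hr

6.4 mg/hr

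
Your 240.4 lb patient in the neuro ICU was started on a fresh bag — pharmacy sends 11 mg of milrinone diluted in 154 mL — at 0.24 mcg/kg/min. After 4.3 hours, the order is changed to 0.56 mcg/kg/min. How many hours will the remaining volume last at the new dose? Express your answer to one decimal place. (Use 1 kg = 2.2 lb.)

1.2 hours

Initial rate:
Weight = 240.4 lb ÷ 2.2 lb/kg = 109.2727 kg
Dose = 0.24 mcg/kg/min × 109.2727 kg = 26.22545 mcg/min
26.22545 mcg/min × 60 min/hr = 1573.527 mcg/hr
Concentration = 11 mg ÷ 154 mL = 0.07142857 mg/mL = 71.42857 mcg/mL
Rate = 1573.527 mcg/hr ÷ 71.42857 mcg/mL = 22.02938 mL/hr
Volume infused so far = 22.02938 mL/hr × 4.3 hr = 94.72634 mL
Volume remaining = 154 − 94.72634 = 59.27366 mL
New rate:
Dose = 0.56 mcg/kg/min × 109.2727 kg = 61.19273 mcg/min
61.19273 mcg/min × 60 min/hr = 3671.564 mcg/hr
Rate = 3671.564 mcg/hr ÷ 71.42857 mcg/mL = 51.40189 mL/hr
Time remaining = 59.27366 mL ÷ 51.40189 mL/hr = 1.153142 hr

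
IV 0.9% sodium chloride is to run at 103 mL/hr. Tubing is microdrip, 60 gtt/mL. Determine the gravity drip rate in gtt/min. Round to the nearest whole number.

103 mL/hr ÷ 60 min/hr = 1.716667 mL/min
1.716667 mL/min × 60 gtt/mL = 103 gtt/min

103 gtt/min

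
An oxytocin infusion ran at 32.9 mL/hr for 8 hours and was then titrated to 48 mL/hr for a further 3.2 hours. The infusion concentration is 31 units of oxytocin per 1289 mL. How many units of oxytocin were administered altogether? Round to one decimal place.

10.0 units

Concentration = 31 units ÷ 1289 mL = 0.02404965 units/mL
Stage 1: 32.9 mL/hr × 8 hr = 263.2 mL → 263.2 mL × 0.02404965 units/mL = 6.329868 units
Stage 2: 48 mL/hr × 3.2 hr = 153.6 mL → 153.6 mL × 0.02404965 units/mL = 3.694026 units
Total = 6.329868 + 3.694026 = 10.02389 units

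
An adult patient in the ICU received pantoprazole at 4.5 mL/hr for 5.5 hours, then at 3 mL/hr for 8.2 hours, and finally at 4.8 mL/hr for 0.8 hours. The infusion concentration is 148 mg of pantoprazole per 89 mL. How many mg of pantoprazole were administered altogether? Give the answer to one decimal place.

Concentration = 148 mg ÷ 89 mL = 1.662921 mg/mL
Stage 1: 4.5 mL/hr × 5.5 hr = 24.75 mL → 24.75 mL × 1.662921 mg/mL = 41.1573 mg
Stage 2: 3 mL/hr × 8.2 hr = 24.6 mL → 24.6 mL × 1.662921 mg/mL = 40.90787 mg
Stage 3: 4.8 mL/hr × 0.8 hr = 3.84 mL → 3.84 mL × 1.662921 mg/mL = 6.385618 mg
Total = 41.1573 + 40.90787 + 6.385618 = 88.45079 mg

88.5 mg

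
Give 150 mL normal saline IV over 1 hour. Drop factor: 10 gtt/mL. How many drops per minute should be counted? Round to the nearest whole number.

150 mL ÷ (1 hr × 60 = 60 min) = 2.5 mL/min
2.5 mL/min × 10 gtt/mL = 25 gtt/min

25 gtt/min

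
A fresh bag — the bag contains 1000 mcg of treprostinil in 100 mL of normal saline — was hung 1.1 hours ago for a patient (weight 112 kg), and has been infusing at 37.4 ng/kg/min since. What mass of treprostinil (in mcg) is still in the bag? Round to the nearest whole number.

Dose = 37.4 ng/kg/min × 112 kg = 4188.8 ng/min
4188.8 ng/min × 60 min/hr = 251328 ng/hr
Concentration = 1000 mcg ÷ 100 mL = 10 mcg/mL = 10000 ng/mL
Rate = 251328 ng/hr ÷ 10000 ng/mL = 25.1328 mL/hr
Volume infused = 25.1328 mL/hr × 1.1 hr = 27.64608 mL
Volume remaining = 100 − 27.64608 = 72.35392 mL
Drug remaining = 72.35392 mL × 10000 ng/mL = 723539.2 ng = 723.5392 mcg

724 mcg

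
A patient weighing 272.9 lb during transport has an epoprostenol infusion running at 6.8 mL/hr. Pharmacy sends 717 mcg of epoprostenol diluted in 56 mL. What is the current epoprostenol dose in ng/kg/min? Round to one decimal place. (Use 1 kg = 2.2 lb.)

Weight = 272.9 lb ÷ 2.2 lb/kg = 124.0455 kg
Concentration = 717 mcg ÷ 56 mL = 12.80357 mcg/mL = 12803.57 ng/mL
Drug rate = 6.8 mL/hr × 12803.57 ng/mL = 87064.29 ng/hr
87064.29 ng/hr ÷ 60 min/hr = 1451.071 ng/min
1451.071 ng/min ÷ 124.0455 kg = 11.6979 ng/kg/min

11.7 ng/kg/min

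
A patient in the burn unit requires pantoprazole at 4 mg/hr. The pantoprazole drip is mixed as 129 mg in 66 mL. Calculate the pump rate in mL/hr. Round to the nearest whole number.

Concentration = 129 mg ÷ 66 mL = 1.954545 mg/mL
Rate = 4 mg/hr ÷ 1.954545 mg/mL = 2.046512 mL/hr

2 mL/hr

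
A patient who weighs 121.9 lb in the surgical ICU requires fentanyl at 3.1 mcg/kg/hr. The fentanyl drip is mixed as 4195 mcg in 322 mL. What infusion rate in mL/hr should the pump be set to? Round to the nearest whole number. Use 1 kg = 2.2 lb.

Weight = 121.9 lb ÷ 2.2 lb/kg = 55.40909 kg
Dose = 3.1 mcg/kg/hr × 55.40909 kg = 171.7682 mcg/hr
Concentration = 4195 mcg ÷ 322 mL = 13.02795 mcg/mL
Rate = 171.7682 mcg/hr ÷ 13.02795 mcg/mL = 13.18459 mL/hr

13 mL/hr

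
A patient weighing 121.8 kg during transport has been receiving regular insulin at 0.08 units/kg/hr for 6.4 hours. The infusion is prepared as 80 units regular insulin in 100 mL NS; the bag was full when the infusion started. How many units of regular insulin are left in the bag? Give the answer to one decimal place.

17.6 units

Dose = 0.08 units/kg/hr × 121.8 kg = 9.744 units/hr
Concentration = 80 units ÷ 100 mL = 0.8 units/mL
Rate = 9.744 units/hr ÷ 0.8 units/mL = 12.18 mL/hr
Volume infused = 12.18 mL/hr × 6.4 hr = 77.952 mL
Volume remaining = 100 − 77.952 = 22.048 mL
Drug remaining = 22.048 mL × 0.8 units/mL = 17.6384 units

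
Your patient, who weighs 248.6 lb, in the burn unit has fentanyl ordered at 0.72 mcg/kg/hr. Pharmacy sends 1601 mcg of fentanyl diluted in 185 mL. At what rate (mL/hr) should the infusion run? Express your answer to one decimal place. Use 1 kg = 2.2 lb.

9.4 mL/hr

Weight = 248.6 lb ÷ 2.2 lb/kg = 113 kg
Dose = 0.72 mcg/kg/hr × 113 kg = 81.36 mcg/hr
Concentration = 1601 mcg ÷ 185 mL = 8.654054 mcg/mL
Rate = 81.36 mcg/hr ÷ 8.654054 mcg/mL = 9.401374 mL/hr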